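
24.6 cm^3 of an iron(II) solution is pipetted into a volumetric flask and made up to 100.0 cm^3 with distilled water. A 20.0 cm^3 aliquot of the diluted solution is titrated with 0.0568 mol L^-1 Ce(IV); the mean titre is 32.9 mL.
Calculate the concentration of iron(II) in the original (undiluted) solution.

Ce^4+ + Fe^2+ → Ce^3+ + Fe^3+
n(Ce4+) = 0.0329 × 0.0568 = 1.87 × 10^-3 mol
n(Fe2+) in the aliquot = 1.87 × 10^-3 mol (1:1 ratio)
[Fe2+]_dilute = 1.87 × 10^-3 / 0.0200 = 0.0934 mol/L
Dilution factor = 100.0 / 24.6 = 4.065
[Fe2+]_stock = 0.0934 × 4.065 = 0.380 mol/L

0.380 mol/L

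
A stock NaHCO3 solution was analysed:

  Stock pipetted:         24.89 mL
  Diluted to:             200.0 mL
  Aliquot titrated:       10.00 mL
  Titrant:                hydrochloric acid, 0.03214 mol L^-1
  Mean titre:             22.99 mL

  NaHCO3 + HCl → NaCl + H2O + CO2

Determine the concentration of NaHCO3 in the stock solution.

n(HCl) = 0.02299 × 0.03214 = 7.389 × 10^-4 mol
n(NaHCO3) in the aliquot = 7.389 × 10^-4 mol (1:1 ratio)
[NaHCO3]_dilute = 7.389 × 10^-4 / 0.01000 = 0.07389 mol/L
Dilution factor = 200.0 / 24.89 = 8.035
[NaHCO3]_stock = 0.07389 × 8.035 = 0.5937 mol/L

0.5937 mol/L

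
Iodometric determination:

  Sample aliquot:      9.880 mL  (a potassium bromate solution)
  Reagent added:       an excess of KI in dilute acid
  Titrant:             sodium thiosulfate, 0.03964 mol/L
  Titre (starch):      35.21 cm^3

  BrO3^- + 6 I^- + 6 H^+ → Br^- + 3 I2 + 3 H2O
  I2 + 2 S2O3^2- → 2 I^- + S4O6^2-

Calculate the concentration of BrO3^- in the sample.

0.02354 mol/L

n(S2O3^2-) = 0.03521 × 0.03964 = 1.396 × 10^-3 mol
n(I2) = n(S2O3^2-)/2 = 6.979 × 10^-4 mol
From the 1:3 ratio, n(BrO3^-) in the aliquot = 1/3 × 6.979 × 10^-4 = 2.326 × 10^-4 mol
[BrO3^-] = 2.326 × 10^-4 / 0.009880 = 0.02354 mol/L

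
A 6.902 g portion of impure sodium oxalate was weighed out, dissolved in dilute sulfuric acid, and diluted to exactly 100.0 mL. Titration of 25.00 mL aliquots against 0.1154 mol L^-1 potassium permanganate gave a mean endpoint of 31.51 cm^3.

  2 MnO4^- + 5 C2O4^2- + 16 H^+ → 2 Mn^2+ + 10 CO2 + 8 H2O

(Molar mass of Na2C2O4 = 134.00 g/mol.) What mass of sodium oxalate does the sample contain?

4.873 g

n(KMnO4) per titration = 0.03151 × 0.1154 = 3.636 × 10^-3 mol
From the 5:2 ratio, n(Na2C2O4) in each aliquot = 5/2 × 3.636 × 10^-3 = 9.091 × 10^-3 mol
n(Na2C2O4) in the whole flask = 9.091 × 10^-3 × 100.0/25.00 = 0.03636 mol
mass of Na2C2O4 = 0.03636 × 134.00 = 4.873 g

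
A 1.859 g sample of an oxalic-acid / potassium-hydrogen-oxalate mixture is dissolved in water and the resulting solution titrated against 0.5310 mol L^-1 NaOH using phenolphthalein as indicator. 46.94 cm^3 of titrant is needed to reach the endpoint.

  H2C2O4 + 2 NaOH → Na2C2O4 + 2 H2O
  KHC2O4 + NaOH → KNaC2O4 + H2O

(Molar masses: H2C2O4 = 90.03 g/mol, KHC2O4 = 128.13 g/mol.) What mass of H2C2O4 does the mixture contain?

0.7228 g

n(NaOH) = 0.04694 × 0.5310 = 0.02493 mol
Let x = n(H2C2O4), y = n(KHC2O4).
Titrant: 2x + 1y = 0.02493;  mass: 90.03x + 128.13y = 1.859
Solving, x = 8.029 × 10^-3 mol, y = 8.867 × 10^-3 mol
mass of H2C2O4 = 8.029 × 10^-3 × 90.03 = 0.7228 g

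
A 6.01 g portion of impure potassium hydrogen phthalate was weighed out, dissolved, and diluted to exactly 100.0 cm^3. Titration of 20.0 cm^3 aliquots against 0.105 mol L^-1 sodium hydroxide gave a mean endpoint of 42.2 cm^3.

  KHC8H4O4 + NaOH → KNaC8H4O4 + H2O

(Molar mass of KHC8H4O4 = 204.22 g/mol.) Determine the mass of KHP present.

n(NaOH) per titration = 0.0422 × 0.105 = 4.43 × 10^-3 mol
n(KHC8H4O4) in each aliquot = 4.43 × 10^-3 mol (1:1 ratio)
n(KHC8H4O4) in the whole flask = 4.43 × 10^-3 × 100.0/20.0 = 0.0222 mol
mass of KHC8H4O4 = 0.0222 × 204.22 = 4.52 g

4.52 g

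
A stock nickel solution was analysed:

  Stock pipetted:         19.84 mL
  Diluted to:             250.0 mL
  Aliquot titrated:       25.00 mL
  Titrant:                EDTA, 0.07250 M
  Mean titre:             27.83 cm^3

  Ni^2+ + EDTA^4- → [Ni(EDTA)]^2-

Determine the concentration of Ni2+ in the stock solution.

n(EDTA) = 0.02783 × 0.07250 = 2.018 × 10^-3 mol
n(Ni2+) in the aliquot = 2.018 × 10^-3 mol (1:1 ratio)
[Ni2+]_dilute = 2.018 × 10^-3 / 0.02500 = 0.08071 mol/L
Dilution factor = 250.0 / 19.84 = 12.60
[Ni2+]_stock = 0.08071 × 12.60 = 1.017 mol/L

1.017 M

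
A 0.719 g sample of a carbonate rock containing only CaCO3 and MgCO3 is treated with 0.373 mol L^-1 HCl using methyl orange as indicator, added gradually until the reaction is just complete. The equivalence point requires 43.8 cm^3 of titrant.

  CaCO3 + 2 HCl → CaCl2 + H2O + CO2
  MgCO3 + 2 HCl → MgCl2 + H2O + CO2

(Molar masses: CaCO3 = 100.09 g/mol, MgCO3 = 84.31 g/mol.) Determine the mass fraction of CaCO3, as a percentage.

26.7 %

n(HCl) = 0.0438 × 0.373 = 0.0163 mol
Let x = n(CaCO3), y = n(MgCO3).
Titrant: 2x + 2y = 0.0163;  mass: 100.09x + 84.31y = 0.719
Solving, x = 1.92 × 10^-3 mol, y = 6.25 × 10^-3 mol
mass of CaCO3 = 1.92 × 10^-3 × 100.09 = 0.192 g
% CaCO3 = 0.192 / 0.719 × 100 = 26.7 %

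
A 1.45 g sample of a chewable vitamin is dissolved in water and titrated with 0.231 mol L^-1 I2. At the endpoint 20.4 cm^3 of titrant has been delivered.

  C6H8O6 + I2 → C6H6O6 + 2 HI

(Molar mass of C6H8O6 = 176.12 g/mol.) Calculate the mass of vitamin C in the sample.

0.830 g

n(I2) = 0.0204 L × 0.231 mol/L = 4.71 × 10^-3 mol
n(C6H8O6) = 4.71 × 10^-3 mol (1:1 ratio)
mass of C6H8O6 = 4.71 × 10^-3 × 176.12 g/mol = 0.830 g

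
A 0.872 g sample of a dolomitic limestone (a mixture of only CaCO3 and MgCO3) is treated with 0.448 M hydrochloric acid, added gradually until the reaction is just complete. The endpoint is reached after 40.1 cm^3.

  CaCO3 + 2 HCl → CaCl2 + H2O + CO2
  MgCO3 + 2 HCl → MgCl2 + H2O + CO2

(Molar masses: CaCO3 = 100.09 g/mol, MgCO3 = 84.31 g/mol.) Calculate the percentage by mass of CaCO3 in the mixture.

n(HCl) = 0.0401 × 0.448 = 0.0180 mol
Let x = n(CaCO3), y = n(MgCO3).
Titrant: 2x + 2y = 0.0180;  mass: 100.09x + 84.31y = 0.872
Solving, x = 7.27 × 10^-3 mol, y = 1.71 × 10^-3 mol
mass of CaCO3 = 7.27 × 10^-3 × 100.09 = 0.727 g
% CaCO3 = 0.727 / 0.872 × 100 = 83.4 %

83.4 %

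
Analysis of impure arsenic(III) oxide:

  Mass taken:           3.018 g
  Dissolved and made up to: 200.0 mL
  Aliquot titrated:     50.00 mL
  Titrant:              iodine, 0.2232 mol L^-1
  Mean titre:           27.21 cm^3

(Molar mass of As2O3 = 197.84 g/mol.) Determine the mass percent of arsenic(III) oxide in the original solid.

79.62 %

As2O3 + 2 I2 + 2 H2O → As2O5 + 4 HI
n(I2) per titration = 0.02721 × 0.2232 = 6.073 × 10^-3 mol
From the 1:2 ratio, n(As2O3) in each aliquot = 1/2 × 6.073 × 10^-3 = 3.037 × 10^-3 mol
n(As2O3) in the whole flask = 3.037 × 10^-3 × 200.0/50.00 = 0.01215 mol
mass of As2O3 = 0.01215 × 197.84 = 2.403 g
% As2O3 = 2.403 / 3.018 × 100 = 79.62 %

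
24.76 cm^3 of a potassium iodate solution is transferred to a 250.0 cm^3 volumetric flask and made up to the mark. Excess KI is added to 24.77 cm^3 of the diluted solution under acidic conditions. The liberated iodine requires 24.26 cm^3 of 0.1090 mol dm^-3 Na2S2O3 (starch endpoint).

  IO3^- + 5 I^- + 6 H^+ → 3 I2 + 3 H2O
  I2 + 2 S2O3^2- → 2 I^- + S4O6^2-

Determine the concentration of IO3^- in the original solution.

0.1797 mol/L

n(S2O3^2-) = 0.02426 × 0.1090 = 2.644 × 10^-3 mol
n(I2) = n(S2O3^2-)/2 = 1.322 × 10^-3 mol
From the 1:3 ratio, n(IO3^-) in the aliquot = 1/3 × 1.322 × 10^-3 = 4.407 × 10^-4 mol
[IO3^-]_dilute = 4.407 × 10^-4 / 0.02477 = 0.01779 mol/L
[IO3^-]_original = 0.01779 × 250.0/24.76 = 0.1797 mol/L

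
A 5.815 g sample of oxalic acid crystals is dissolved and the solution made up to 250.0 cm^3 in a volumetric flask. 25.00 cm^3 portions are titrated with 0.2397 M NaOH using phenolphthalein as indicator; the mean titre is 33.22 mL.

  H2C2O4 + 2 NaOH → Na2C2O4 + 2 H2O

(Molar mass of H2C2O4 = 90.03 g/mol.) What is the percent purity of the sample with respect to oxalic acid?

61.64 %

n(NaOH) per titration = 0.03322 × 0.2397 = 7.963 × 10^-3 mol
From the 1:2 ratio, n(H2C2O4) in each aliquot = 1/2 × 7.963 × 10^-3 = 3.981 × 10^-3 mol
n(H2C2O4) in the whole flask = 3.981 × 10^-3 × 250.0/25.00 = 0.03981 mol
mass of H2C2O4 = 0.03981 × 90.03 = 3.584 g
% H2C2O4 = 3.584 / 5.815 × 100 = 61.64 %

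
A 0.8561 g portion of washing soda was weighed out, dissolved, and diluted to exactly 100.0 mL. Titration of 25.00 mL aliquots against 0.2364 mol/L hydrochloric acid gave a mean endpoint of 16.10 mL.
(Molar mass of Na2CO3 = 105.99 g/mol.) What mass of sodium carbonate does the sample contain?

0.8068 g

Na2CO3 + 2 HCl → 2 NaCl + H2O + CO2
n(HCl) per titration = 0.01610 × 0.2364 = 3.806 × 10^-3 mol
From the 1:2 ratio, n(Na2CO3) in each aliquot = 1/2 × 3.806 × 10^-3 = 1.903 × 10^-3 mol
n(Na2CO3) in the whole flask = 1.903 × 10^-3 × 100.0/25.00 = 7.612 × 10^-3 mol
mass of Na2CO3 = 7.612 × 10^-3 × 105.99 = 0.8068 g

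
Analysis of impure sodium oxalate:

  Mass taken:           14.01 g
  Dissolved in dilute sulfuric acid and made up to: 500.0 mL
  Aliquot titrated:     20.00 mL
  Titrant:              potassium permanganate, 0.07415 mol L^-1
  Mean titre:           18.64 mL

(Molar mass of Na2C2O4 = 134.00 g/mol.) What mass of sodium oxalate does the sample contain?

11.58 g

2 MnO4^- + 5 C2O4^2- + 16 H^+ → 2 Mn^2+ + 10 CO2 + 8 H2O
n(KMnO4) per titration = 0.01864 × 0.07415 = 1.382 × 10^-3 mol
From the 5:2 ratio, n(Na2C2O4) in each aliquot = 5/2 × 1.382 × 10^-3 = 3.455 × 10^-3 mol
n(Na2C2O4) in the whole flask = 3.455 × 10^-3 × 500.0/20.00 = 0.08638 mol
mass of Na2C2O4 = 0.08638 × 134.00 = 11.58 g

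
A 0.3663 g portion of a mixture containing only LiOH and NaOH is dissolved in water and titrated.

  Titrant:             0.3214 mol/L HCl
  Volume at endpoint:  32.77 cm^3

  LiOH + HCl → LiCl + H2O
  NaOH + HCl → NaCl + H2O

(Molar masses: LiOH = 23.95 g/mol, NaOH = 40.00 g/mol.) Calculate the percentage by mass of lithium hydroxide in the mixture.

22.40 %

n(HCl) = 0.03277 × 0.3214 = 0.01053 mol
Let x = n(LiOH), y = n(NaOH).
Titrant: 1x + 1y = 0.01053;  mass: 23.95x + 40.00y = 0.3663
Solving, x = 3.426 × 10^-3 mol, y = 7.106 × 10^-3 mol
mass of LiOH = 3.426 × 10^-3 × 23.95 = 0.08206 g
% LiOH = 0.08206 / 0.3663 × 100 = 22.40 %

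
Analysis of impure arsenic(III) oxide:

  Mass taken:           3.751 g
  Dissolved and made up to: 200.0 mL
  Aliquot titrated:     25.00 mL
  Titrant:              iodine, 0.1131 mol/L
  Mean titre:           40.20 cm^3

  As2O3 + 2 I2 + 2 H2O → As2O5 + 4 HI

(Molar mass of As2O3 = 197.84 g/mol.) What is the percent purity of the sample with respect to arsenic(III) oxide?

n(I2) per titration = 0.04020 × 0.1131 = 4.547 × 10^-3 mol
From the 1:2 ratio, n(As2O3) in each aliquot = 1/2 × 4.547 × 10^-3 = 2.273 × 10^-3 mol
n(As2O3) in the whole flask = 2.273 × 10^-3 × 200.0/25.00 = 0.01819 mol
mass of As2O3 = 0.01819 × 197.84 = 3.598 g
% As2O3 = 3.598 / 3.751 × 100 = 95.92 %

95.92 %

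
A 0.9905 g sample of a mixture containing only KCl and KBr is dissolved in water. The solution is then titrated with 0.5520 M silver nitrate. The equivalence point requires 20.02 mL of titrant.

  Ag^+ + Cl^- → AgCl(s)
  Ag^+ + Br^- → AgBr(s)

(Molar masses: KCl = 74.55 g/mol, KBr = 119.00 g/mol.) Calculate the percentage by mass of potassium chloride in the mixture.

n(AgNO3) = 0.02002 × 0.5520 = 0.01105 mol
Let x = n(KCl), y = n(KBr).
Titrant: 1x + 1y = 0.01105;  mass: 74.55x + 119.00y = 0.9905
Solving, x = 7.302 × 10^-3 mol, y = 3.749 × 10^-3 mol
mass of KCl = 7.302 × 10^-3 × 74.55 = 0.5444 g
% KCl = 0.5444 / 0.9905 × 100 = 54.96 %

54.96 %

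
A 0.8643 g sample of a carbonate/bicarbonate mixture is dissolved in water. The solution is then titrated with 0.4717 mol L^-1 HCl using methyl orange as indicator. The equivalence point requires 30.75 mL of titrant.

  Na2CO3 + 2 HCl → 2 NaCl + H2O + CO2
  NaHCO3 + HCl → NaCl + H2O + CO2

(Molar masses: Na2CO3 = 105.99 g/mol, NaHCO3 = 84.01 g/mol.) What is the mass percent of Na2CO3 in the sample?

70.03 %

n(HCl) = 0.03075 × 0.4717 = 0.01450 mol
Let x = n(Na2CO3), y = n(NaHCO3).
Titrant: 2x + 1y = 0.01450;  mass: 105.99x + 84.01y = 0.8643
Solving, x = 5.711 × 10^-3 mol, y = 3.083 × 10^-3 mol
mass of Na2CO3 = 5.711 × 10^-3 × 105.99 = 0.6053 g
% Na2CO3 = 0.6053 / 0.8643 × 100 = 70.03 %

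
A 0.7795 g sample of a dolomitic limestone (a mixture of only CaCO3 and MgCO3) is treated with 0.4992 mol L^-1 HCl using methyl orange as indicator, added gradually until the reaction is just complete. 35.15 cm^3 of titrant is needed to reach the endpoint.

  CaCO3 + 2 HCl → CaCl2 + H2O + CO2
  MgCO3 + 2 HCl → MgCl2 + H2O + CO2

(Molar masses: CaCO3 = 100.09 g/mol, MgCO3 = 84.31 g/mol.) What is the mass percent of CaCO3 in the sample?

32.39 %

n(HCl) = 0.03515 × 0.4992 = 0.01755 mol
Let x = n(CaCO3), y = n(MgCO3).
Titrant: 2x + 2y = 0.01755;  mass: 100.09x + 84.31y = 0.7795
Solving, x = 2.523 × 10^-3 mol, y = 6.251 × 10^-3 mol
mass of CaCO3 = 2.523 × 10^-3 × 100.09 = 0.2525 g
% CaCO3 = 0.2525 / 0.7795 × 100 = 32.39 %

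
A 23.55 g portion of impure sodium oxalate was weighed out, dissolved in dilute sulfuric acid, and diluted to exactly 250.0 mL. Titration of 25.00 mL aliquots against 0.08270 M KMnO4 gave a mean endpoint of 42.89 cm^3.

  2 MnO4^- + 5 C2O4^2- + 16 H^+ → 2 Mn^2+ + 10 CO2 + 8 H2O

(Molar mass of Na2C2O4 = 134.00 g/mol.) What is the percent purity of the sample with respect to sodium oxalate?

50.46 %

n(KMnO4) per titration = 0.04289 × 0.08270 = 3.547 × 10^-3 mol
From the 5:2 ratio, n(Na2C2O4) in each aliquot = 5/2 × 3.547 × 10^-3 = 8.868 × 10^-3 mol
n(Na2C2O4) in the whole flask = 8.868 × 10^-3 × 250.0/25.00 = 0.08868 mol
mass of Na2C2O4 = 0.08868 × 134.00 = 11.88 g
% Na2C2O4 = 11.88 / 23.55 × 100 = 50.46 %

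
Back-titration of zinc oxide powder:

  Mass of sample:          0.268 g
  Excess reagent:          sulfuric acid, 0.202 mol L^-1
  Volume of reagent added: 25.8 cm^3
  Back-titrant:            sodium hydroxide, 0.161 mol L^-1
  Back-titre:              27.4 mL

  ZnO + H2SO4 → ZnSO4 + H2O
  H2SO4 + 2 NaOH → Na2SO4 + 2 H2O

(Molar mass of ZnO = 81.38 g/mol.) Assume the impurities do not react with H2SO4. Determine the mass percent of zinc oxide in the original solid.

n(H2SO4) added = 0.0258 × 0.202 = 5.21 × 10^-3 mol
n(NaOH) used in back-titration = 0.0274 × 0.161 = 4.41 × 10^-3 mol
From the 1:2 ratio, n(H2SO4) left over = 1/2 × 4.41 × 10^-3 = 2.21 × 10^-3 mol
n(H2SO4) consumed by analyte = 5.21 × 10^-3 − 2.21 × 10^-3 = 3.01 × 10^-3 mol
n(ZnO) = 3.01 × 10^-3 mol (1:1 ratio)
mass of ZnO = 3.01 × 10^-3 × 81.38 = 0.245 g
% ZnO = 0.245 / 0.268 × 100 = 91.3 %

91.3 %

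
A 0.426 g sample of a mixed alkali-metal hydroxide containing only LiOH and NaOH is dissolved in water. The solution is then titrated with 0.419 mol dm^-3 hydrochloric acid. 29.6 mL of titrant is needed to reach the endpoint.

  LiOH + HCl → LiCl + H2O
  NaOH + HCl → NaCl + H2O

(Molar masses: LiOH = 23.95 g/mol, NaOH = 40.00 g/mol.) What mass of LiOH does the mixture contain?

n(HCl) = 0.0296 × 0.419 = 0.0124 mol
Let x = n(LiOH), y = n(NaOH).
Titrant: 1x + 1y = 0.0124;  mass: 23.95x + 40.00y = 0.426
Solving, x = 4.37 × 10^-3 mol, y = 8.04 × 10^-3 mol
mass of LiOH = 4.37 × 10^-3 × 23.95 = 0.105 g

0.105 g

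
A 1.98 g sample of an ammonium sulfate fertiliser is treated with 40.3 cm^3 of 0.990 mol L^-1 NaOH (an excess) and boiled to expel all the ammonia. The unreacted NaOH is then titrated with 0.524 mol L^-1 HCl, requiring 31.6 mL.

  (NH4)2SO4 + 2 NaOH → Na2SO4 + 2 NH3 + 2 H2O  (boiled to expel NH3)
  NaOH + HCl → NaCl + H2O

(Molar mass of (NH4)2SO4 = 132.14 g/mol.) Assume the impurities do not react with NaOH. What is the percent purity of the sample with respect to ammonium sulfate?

n(NaOH) added = 0.0403 × 0.990 = 0.0399 mol
n(HCl) used in back-titration = 0.0316 × 0.524 = 0.0166 mol
n(NaOH) left over = 0.0166 mol (1:1 ratio)
n(NaOH) consumed by analyte = 0.0399 − 0.0166 = 0.0233 mol
From the 1:2 ratio, n((NH4)2SO4) = 1/2 × 0.0233 = 0.0117 mol
mass of (NH4)2SO4 = 0.0117 × 132.14 = 1.54 g
% (NH4)2SO4 = 1.54 / 1.98 × 100 = 77.9 %

77.9 %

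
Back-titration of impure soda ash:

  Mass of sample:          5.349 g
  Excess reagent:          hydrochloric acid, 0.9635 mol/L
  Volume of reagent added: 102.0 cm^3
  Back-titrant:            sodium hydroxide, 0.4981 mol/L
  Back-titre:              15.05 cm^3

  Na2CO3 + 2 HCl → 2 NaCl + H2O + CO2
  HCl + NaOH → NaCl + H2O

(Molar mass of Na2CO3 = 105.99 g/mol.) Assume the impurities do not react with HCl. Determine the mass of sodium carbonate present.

n(HCl) added = 0.1020 × 0.9635 = 0.09828 mol
n(NaOH) used in back-titration = 0.01505 × 0.4981 = 7.496 × 10^-3 mol
n(HCl) left over = 7.496 × 10^-3 mol (1:1 ratio)
n(HCl) consumed by analyte = 0.09828 − 7.496 × 10^-3 = 0.09078 mol
From the 1:2 ratio, n(Na2CO3) = 1/2 × 0.09078 = 0.04539 mol
mass of Na2CO3 = 0.04539 × 105.99 = 4.811 g

4.811 g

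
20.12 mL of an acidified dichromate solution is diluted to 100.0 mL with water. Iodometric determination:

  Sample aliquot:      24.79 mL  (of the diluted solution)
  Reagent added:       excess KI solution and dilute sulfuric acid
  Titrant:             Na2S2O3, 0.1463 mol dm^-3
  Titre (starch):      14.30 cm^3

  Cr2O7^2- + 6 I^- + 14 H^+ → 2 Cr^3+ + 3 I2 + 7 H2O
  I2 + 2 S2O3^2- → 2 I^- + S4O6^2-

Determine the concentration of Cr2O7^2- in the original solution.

0.06991 mol/L

n(S2O3^2-) = 0.01430 × 0.1463 = 2.092 × 10^-3 mol
n(I2) = n(S2O3^2-)/2 = 1.046 × 10^-3 mol
From the 1:3 ratio, n(Cr2O7^2-) in the aliquot = 1/3 × 1.046 × 10^-3 = 3.487 × 10^-4 mol
[Cr2O7^2-]_dilute = 3.487 × 10^-4 / 0.02479 = 0.01407 mol/L
[Cr2O7^2-]_original = 0.01407 × 100.0/20.12 = 0.06991 mol/L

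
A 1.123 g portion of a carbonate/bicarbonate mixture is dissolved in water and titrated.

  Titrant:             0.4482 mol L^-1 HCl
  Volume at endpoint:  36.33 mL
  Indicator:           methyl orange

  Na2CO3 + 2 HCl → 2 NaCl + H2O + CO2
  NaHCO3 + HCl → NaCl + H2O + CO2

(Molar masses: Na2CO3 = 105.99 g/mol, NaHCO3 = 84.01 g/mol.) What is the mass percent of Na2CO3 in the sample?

37.27 %

n(HCl) = 0.03633 × 0.4482 = 0.01628 mol
Let x = n(Na2CO3), y = n(NaHCO3).
Titrant: 2x + 1y = 0.01628;  mass: 105.99x + 84.01y = 1.123
Solving, x = 3.949 × 10^-3 mol, y = 8.386 × 10^-3 mol
mass of Na2CO3 = 3.949 × 10^-3 × 105.99 = 0.4185 g
% Na2CO3 = 0.4185 / 1.123 × 100 = 37.27 %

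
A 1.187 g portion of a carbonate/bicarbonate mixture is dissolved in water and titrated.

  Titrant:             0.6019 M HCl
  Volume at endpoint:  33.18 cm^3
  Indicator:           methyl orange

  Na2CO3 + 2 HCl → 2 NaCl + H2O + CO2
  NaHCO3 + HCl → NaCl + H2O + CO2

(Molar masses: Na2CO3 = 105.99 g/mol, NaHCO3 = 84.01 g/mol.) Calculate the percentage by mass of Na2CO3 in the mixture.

70.65 %

n(HCl) = 0.03318 × 0.6019 = 0.01997 mol
Let x = n(Na2CO3), y = n(NaHCO3).
Titrant: 2x + 1y = 0.01997;  mass: 105.99x + 84.01y = 1.187
Solving, x = 7.912 × 10^-3 mol, y = 4.147 × 10^-3 mol
mass of Na2CO3 = 7.912 × 10^-3 × 105.99 = 0.8386 g
% Na2CO3 = 0.8386 / 1.187 × 100 = 70.65 %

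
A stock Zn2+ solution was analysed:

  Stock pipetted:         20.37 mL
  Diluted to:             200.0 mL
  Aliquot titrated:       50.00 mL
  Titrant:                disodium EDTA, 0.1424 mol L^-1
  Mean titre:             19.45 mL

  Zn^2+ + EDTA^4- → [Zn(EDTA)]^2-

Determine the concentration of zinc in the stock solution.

0.5439 mol/L

n(EDTA) = 0.01945 × 0.1424 = 2.770 × 10^-3 mol
n(Zn2+) in the aliquot = 2.770 × 10^-3 mol (1:1 ratio)
[Zn2+]_dilute = 2.770 × 10^-3 / 0.05000 = 0.05539 mol/L
Dilution factor = 200.0 / 20.37 = 9.818
[Zn2+]_stock = 0.05539 × 9.818 = 0.5439 mol/L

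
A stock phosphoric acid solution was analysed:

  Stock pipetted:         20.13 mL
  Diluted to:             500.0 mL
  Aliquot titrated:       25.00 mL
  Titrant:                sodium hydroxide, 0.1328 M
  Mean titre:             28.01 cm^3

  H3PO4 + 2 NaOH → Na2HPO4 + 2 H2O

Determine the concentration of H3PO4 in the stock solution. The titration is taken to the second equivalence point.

n(NaOH) = 0.02801 × 0.1328 = 3.720 × 10^-3 mol
From the 1:2 ratio, n(H3PO4) in the aliquot = 1/2 × 3.720 × 10^-3 = 1.860 × 10^-3 mol
[H3PO4]_dilute = 1.860 × 10^-3 / 0.02500 = 0.07439 mol/L
Dilution factor = 500.0 / 20.13 = 24.84
[H3PO4]_stock = 0.07439 × 24.84 = 1.848 mol/L

1.848 M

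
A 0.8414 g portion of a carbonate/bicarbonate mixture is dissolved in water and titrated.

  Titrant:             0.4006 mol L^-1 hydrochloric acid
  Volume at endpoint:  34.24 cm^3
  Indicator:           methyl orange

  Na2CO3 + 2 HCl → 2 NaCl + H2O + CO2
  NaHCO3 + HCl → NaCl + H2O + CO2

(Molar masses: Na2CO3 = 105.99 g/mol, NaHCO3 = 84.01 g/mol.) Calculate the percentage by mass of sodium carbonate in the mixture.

n(HCl) = 0.03424 × 0.4006 = 0.01372 mol
Let x = n(Na2CO3), y = n(NaHCO3).
Titrant: 2x + 1y = 0.01372;  mass: 105.99x + 84.01y = 0.8414
Solving, x = 5.013 × 10^-3 mol, y = 3.691 × 10^-3 mol
mass of Na2CO3 = 5.013 × 10^-3 × 105.99 = 0.5313 g
% Na2CO3 = 0.5313 / 0.8414 × 100 = 63.14 %

63.14 %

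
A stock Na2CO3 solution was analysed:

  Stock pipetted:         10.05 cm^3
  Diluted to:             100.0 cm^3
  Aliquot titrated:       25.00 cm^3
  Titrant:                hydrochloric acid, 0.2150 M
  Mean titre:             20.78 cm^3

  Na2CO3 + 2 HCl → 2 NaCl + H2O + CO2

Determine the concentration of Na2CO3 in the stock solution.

n(HCl) = 0.02078 × 0.2150 = 4.468 × 10^-3 mol
From the 1:2 ratio, n(Na2CO3) in the aliquot = 1/2 × 4.468 × 10^-3 = 2.234 × 10^-3 mol
[Na2CO3]_dilute = 2.234 × 10^-3 / 0.02500 = 0.08935 mol/L
Dilution factor = 100.0 / 10.05 = 9.950
[Na2CO3]_stock = 0.08935 × 9.950 = 0.8891 mol/L

0.8891 M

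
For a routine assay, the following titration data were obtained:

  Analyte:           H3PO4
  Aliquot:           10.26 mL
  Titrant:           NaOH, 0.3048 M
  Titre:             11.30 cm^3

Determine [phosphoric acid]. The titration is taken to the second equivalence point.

0.1678 M

H3PO4 + 2 NaOH → Na2HPO4 + 2 H2O
n(NaOH) = 0.01130 L × 0.3048 mol/L = 3.444 × 10^-3 mol
From the 1:2 mole ratio, n(H3PO4) = 1/2 × 3.444 × 10^-3 = 1.722 × 10^-3 mol
[H3PO4] = 1.722 × 10^-3 mol / 0.01026 L = 0.1678 mol/L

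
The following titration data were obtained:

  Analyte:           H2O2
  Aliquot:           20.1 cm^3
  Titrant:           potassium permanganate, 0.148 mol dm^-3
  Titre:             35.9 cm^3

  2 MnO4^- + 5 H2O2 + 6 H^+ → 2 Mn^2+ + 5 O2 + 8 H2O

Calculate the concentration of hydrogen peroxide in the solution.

0.661 mol/L

n(KMnO4) = 0.0359 L × 0.148 mol/L = 5.31 × 10^-3 mol
From the 5:2 mole ratio, n(H2O2) = 5/2 × 5.31 × 10^-3 = 0.0133 mol
[H2O2] = 0.0133 mol / 0.0201 L = 0.661 mol/L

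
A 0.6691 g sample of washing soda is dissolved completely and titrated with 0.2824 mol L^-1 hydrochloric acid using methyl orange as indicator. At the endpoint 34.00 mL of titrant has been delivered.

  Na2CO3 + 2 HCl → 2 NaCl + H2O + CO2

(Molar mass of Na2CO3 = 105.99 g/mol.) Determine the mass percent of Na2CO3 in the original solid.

76.05 %

n(HCl) = 0.03400 L × 0.2824 mol/L = 9.602 × 10^-3 mol
From the 1:2 ratio, n(Na2CO3) = 1/2 × 9.602 × 10^-3 = 4.801 × 10^-3 mol
mass of Na2CO3 = 4.801 × 10^-3 × 105.99 g/mol = 0.5088 g
% Na2CO3 = 0.5088 / 0.6691 × 100 = 76.05 %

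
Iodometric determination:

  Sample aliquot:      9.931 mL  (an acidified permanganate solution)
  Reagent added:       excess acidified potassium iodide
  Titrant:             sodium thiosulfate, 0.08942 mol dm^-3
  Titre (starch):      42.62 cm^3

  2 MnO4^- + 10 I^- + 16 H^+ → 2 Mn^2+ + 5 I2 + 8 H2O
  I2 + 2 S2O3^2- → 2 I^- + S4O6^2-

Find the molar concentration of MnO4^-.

n(S2O3^2-) = 0.04262 × 0.08942 = 3.811 × 10^-3 mol
n(I2) = n(S2O3^2-)/2 = 1.906 × 10^-3 mol
From the 2:5 ratio, n(MnO4^-) in the aliquot = 2/5 × 1.906 × 10^-3 = 7.622 × 10^-4 mol
[MnO4^-] = 7.622 × 10^-4 / 0.009931 = 0.07675 mol/L

0.07675 mol/L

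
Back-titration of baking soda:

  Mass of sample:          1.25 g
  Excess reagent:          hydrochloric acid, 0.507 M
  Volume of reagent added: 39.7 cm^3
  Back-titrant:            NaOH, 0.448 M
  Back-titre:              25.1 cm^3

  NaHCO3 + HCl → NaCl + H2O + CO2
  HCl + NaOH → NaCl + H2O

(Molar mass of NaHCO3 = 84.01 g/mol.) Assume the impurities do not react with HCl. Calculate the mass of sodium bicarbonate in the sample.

n(HCl) added = 0.0397 × 0.507 = 0.0201 mol
n(NaOH) used in back-titration = 0.0251 × 0.448 = 0.0112 mol
n(HCl) left over = 0.0112 mol (1:1 ratio)
n(HCl) consumed by analyte = 0.0201 − 0.0112 = 8.88 × 10^-3 mol
n(NaHCO3) = 8.88 × 10^-3 mol (1:1 ratio)
mass of NaHCO3 = 8.88 × 10^-3 × 84.01 = 0.746 g

0.746 g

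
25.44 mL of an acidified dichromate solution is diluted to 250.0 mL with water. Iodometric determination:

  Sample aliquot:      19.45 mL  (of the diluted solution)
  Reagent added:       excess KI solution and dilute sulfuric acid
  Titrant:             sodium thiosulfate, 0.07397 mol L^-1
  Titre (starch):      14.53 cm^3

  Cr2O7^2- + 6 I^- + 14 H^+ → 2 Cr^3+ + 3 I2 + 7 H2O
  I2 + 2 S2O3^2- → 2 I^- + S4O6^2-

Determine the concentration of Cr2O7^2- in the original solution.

n(S2O3^2-) = 0.01453 × 0.07397 = 1.075 × 10^-3 mol
n(I2) = n(S2O3^2-)/2 = 5.374 × 10^-4 mol
From the 1:3 ratio, n(Cr2O7^2-) in the aliquot = 1/3 × 5.374 × 10^-4 = 1.791 × 10^-4 mol
[Cr2O7^2-]_dilute = 1.791 × 10^-4 / 0.01945 = 0.009210 mol/L
[Cr2O7^2-]_original = 0.009210 × 250.0/25.44 = 0.09051 mol/L

0.09051 mol/L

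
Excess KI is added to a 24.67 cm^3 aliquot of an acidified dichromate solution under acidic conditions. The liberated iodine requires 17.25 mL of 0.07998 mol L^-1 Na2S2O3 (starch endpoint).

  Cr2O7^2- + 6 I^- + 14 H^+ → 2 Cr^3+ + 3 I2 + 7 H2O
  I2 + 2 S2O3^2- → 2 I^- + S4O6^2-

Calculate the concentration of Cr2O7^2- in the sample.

0.009321 mol/L

n(S2O3^2-) = 0.01725 × 0.07998 = 1.380 × 10^-3 mol
n(I2) = n(S2O3^2-)/2 = 6.898 × 10^-4 mol
From the 1:3 ratio, n(Cr2O7^2-) in the aliquot = 1/3 × 6.898 × 10^-4 = 2.299 × 10^-4 mol
[Cr2O7^2-] = 2.299 × 10^-4 / 0.02467 = 0.009321 mol/L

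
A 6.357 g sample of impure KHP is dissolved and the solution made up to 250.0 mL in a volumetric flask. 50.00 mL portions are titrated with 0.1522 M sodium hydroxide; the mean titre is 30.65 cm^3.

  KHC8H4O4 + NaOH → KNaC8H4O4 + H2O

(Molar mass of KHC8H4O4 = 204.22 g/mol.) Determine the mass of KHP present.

n(NaOH) per titration = 0.03065 × 0.1522 = 4.665 × 10^-3 mol
n(KHC8H4O4) in each aliquot = 4.665 × 10^-3 mol (1:1 ratio)
n(KHC8H4O4) in the whole flask = 4.665 × 10^-3 × 250.0/50.00 = 0.02332 mol
mass of KHC8H4O4 = 0.02332 × 204.22 = 4.763 g

4.763 g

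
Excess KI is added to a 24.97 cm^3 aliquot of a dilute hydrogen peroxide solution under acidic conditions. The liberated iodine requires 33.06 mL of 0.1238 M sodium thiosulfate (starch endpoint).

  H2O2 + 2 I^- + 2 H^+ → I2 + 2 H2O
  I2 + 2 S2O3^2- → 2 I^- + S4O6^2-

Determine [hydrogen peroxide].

n(S2O3^2-) = 0.03306 × 0.1238 = 4.093 × 10^-3 mol
n(I2) = n(S2O3^2-)/2 = 2.046 × 10^-3 mol
n(H2O2) in the aliquot = 2.046 × 10^-3 mol (1:1 ratio)
[H2O2] = 2.046 × 10^-3 / 0.02497 = 0.08195 mol/L

0.08195 M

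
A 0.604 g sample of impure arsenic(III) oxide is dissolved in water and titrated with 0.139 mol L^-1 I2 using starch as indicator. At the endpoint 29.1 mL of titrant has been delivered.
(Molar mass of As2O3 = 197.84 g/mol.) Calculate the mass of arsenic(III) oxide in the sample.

0.400 g

As2O3 + 2 I2 + 2 H2O → As2O5 + 4 HI
n(I2) = 0.0291 L × 0.139 mol/L = 4.04 × 10^-3 mol
From the 1:2 ratio, n(As2O3) = 1/2 × 4.04 × 10^-3 = 2.02 × 10^-3 mol
mass of As2O3 = 2.02 × 10^-3 × 197.84 g/mol = 0.400 g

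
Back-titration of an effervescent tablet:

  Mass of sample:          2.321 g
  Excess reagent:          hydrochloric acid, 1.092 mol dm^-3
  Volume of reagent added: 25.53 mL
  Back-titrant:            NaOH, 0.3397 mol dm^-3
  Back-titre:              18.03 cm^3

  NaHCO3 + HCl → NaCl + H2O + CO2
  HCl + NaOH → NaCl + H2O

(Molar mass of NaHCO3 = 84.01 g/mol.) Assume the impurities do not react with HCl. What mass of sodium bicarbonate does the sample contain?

1.828 g

n(HCl) added = 0.02553 × 1.092 = 0.02788 mol
n(NaOH) used in back-titration = 0.01803 × 0.3397 = 6.125 × 10^-3 mol
n(HCl) left over = 6.125 × 10^-3 mol (1:1 ratio)
n(HCl) consumed by analyte = 0.02788 − 6.125 × 10^-3 = 0.02175 mol
n(NaHCO3) = 0.02175 mol (1:1 ratio)
mass of NaHCO3 = 0.02175 × 84.01 = 1.828 g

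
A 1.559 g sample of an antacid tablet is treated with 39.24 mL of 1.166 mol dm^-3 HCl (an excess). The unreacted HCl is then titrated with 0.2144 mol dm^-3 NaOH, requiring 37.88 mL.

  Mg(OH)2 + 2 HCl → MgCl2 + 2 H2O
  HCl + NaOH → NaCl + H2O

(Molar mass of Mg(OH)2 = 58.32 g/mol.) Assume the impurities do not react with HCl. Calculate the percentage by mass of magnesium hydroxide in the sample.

n(HCl) added = 0.03924 × 1.166 = 0.04575 mol
n(NaOH) used in back-titration = 0.03788 × 0.2144 = 8.121 × 10^-3 mol
n(HCl) left over = 8.121 × 10^-3 mol (1:1 ratio)
n(HCl) consumed by analyte = 0.04575 − 8.121 × 10^-3 = 0.03763 mol
From the 1:2 ratio, n(Mg(OH)2) = 1/2 × 0.03763 = 0.01882 mol
mass of Mg(OH)2 = 0.01882 × 58.32 = 1.097 g
% Mg(OH)2 = 1.097 / 1.559 × 100 = 70.39 %

70.39 %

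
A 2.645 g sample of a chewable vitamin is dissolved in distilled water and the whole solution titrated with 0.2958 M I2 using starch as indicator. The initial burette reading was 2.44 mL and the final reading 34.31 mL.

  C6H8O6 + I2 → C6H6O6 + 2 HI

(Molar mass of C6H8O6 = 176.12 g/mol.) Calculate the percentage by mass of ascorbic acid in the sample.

n(I2) = 0.03187 L × 0.2958 mol/L = 9.427 × 10^-3 mol
n(C6H8O6) = 9.427 × 10^-3 mol (1:1 ratio)
mass of C6H8O6 = 9.427 × 10^-3 × 176.12 g/mol = 1.660 g
% C6H8O6 = 1.660 / 2.645 × 100 = 62.77 %

62.77 %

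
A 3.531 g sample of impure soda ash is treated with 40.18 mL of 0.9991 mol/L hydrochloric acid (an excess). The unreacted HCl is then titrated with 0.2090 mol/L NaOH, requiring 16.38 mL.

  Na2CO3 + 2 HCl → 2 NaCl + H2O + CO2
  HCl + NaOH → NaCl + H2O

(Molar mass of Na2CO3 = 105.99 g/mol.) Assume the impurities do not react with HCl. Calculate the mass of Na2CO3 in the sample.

1.946 g

n(HCl) added = 0.04018 × 0.9991 = 0.04014 mol
n(NaOH) used in back-titration = 0.01638 × 0.2090 = 3.423 × 10^-3 mol
n(HCl) left over = 3.423 × 10^-3 mol (1:1 ratio)
n(HCl) consumed by analyte = 0.04014 − 3.423 × 10^-3 = 0.03672 mol
From the 1:2 ratio, n(Na2CO3) = 1/2 × 0.03672 = 0.01836 mol
mass of Na2CO3 = 0.01836 × 105.99 = 1.946 g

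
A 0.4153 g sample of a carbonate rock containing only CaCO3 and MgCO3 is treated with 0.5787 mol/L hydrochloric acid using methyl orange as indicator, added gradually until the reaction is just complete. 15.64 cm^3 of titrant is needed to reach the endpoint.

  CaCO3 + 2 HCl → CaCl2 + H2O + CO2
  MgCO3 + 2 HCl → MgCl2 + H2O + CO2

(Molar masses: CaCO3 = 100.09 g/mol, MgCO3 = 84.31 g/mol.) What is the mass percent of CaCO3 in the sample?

n(HCl) = 0.01564 × 0.5787 = 9.051 × 10^-3 mol
Let x = n(CaCO3), y = n(MgCO3).
Titrant: 2x + 2y = 9.051 × 10^-3;  mass: 100.09x + 84.31y = 0.4153
Solving, x = 2.139 × 10^-3 mol, y = 2.386 × 10^-3 mol
mass of CaCO3 = 2.139 × 10^-3 × 100.09 = 0.2141 g
% CaCO3 = 0.2141 / 0.4153 × 100 = 51.56 %

51.56 %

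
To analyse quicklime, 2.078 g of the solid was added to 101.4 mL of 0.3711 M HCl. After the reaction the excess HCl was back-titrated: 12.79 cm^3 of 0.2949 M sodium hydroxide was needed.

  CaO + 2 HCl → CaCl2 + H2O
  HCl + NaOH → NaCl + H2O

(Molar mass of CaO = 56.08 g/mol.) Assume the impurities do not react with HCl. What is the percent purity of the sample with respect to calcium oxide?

n(HCl) added = 0.1014 × 0.3711 = 0.03763 mol
n(NaOH) used in back-titration = 0.01279 × 0.2949 = 3.772 × 10^-3 mol
n(HCl) left over = 3.772 × 10^-3 mol (1:1 ratio)
n(HCl) consumed by analyte = 0.03763 − 3.772 × 10^-3 = 0.03386 mol
From the 1:2 ratio, n(CaO) = 1/2 × 0.03386 = 0.01693 mol
mass of CaO = 0.01693 × 56.08 = 0.9494 g
% CaO = 0.9494 / 2.078 × 100 = 45.69 %

45.69 %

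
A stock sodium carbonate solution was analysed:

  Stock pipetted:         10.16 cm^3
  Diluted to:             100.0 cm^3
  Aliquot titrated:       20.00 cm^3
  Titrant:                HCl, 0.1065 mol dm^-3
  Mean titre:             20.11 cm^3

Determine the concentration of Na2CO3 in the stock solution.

0.5270 mol/L

Na2CO3 + 2 HCl → 2 NaCl + H2O + CO2
n(HCl) = 0.02011 × 0.1065 = 2.142 × 10^-3 mol
From the 1:2 ratio, n(Na2CO3) in the aliquot = 1/2 × 2.142 × 10^-3 = 1.071 × 10^-3 mol
[Na2CO3]_dilute = 1.071 × 10^-3 / 0.02000 = 0.05354 mol/L
Dilution factor = 100.0 / 10.16 = 9.843
[Na2CO3]_stock = 0.05354 × 9.843 = 0.5270 mol/L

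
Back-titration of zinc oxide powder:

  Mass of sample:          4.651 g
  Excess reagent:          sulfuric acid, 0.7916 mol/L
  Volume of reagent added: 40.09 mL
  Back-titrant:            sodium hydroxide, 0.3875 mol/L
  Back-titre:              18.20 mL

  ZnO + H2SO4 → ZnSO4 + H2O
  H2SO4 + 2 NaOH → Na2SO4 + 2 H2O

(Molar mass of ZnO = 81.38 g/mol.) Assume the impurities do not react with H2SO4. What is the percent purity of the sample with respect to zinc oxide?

n(H2SO4) added = 0.04009 × 0.7916 = 0.03174 mol
n(NaOH) used in back-titration = 0.01820 × 0.3875 = 7.053 × 10^-3 mol
From the 1:2 ratio, n(H2SO4) left over = 1/2 × 7.053 × 10^-3 = 3.526 × 10^-3 mol
n(H2SO4) consumed by analyte = 0.03174 − 3.526 × 10^-3 = 0.02821 mol
n(ZnO) = 0.02821 mol (1:1 ratio)
mass of ZnO = 0.02821 × 81.38 = 2.296 g
% ZnO = 2.296 / 4.651 × 100 = 49.36 %

49.36 %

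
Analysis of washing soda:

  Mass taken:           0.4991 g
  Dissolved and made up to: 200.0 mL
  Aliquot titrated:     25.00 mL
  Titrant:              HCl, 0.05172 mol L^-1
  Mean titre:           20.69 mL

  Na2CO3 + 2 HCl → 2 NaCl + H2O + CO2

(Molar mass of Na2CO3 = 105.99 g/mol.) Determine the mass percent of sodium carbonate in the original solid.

90.90 %

n(HCl) per titration = 0.02069 × 0.05172 = 1.070 × 10^-3 mol
From the 1:2 ratio, n(Na2CO3) in each aliquot = 1/2 × 1.070 × 10^-3 = 5.350 × 10^-4 mol
n(Na2CO3) in the whole flask = 5.350 × 10^-4 × 200.0/25.00 = 4.280 × 10^-3 mol
mass of Na2CO3 = 4.280 × 10^-3 × 105.99 = 0.4537 g
% Na2CO3 = 0.4537 / 0.4991 × 100 = 90.90 %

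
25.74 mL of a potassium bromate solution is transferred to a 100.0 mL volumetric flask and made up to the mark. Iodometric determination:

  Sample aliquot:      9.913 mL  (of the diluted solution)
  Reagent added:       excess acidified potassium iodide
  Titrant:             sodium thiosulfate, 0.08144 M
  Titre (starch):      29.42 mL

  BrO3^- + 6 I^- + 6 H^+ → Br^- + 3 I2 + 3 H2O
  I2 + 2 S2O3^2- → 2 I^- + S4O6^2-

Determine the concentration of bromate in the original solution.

n(S2O3^2-) = 0.02942 × 0.08144 = 2.396 × 10^-3 mol
n(I2) = n(S2O3^2-)/2 = 1.198 × 10^-3 mol
From the 1:3 ratio, n(BrO3^-) in the aliquot = 1/3 × 1.198 × 10^-3 = 3.993 × 10^-4 mol
[BrO3^-]_dilute = 3.993 × 10^-4 / 0.009913 = 0.04028 mol/L
[BrO3^-]_original = 0.04028 × 100.0/25.74 = 0.1565 mol/L

0.1565 M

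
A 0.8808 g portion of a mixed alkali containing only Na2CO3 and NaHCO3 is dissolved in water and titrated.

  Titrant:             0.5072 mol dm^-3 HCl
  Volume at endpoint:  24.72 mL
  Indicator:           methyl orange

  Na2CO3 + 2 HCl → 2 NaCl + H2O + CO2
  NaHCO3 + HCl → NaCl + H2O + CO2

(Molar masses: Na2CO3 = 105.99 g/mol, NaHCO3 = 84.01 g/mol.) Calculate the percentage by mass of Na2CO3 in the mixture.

n(HCl) = 0.02472 × 0.5072 = 0.01254 mol
Let x = n(Na2CO3), y = n(NaHCO3).
Titrant: 2x + 1y = 0.01254;  mass: 105.99x + 84.01y = 0.8808
Solving, x = 2.781 × 10^-3 mol, y = 6.976 × 10^-3 mol
mass of Na2CO3 = 2.781 × 10^-3 × 105.99 = 0.2948 g
% Na2CO3 = 0.2948 / 0.8808 × 100 = 33.47 %

33.47 %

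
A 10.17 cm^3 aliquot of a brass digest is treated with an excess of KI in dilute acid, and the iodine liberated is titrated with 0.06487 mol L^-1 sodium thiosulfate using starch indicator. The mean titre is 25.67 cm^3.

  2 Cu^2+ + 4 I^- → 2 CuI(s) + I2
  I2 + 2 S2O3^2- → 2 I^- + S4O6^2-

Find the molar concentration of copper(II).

n(S2O3^2-) = 0.02567 × 0.06487 = 1.665 × 10^-3 mol
n(I2) = n(S2O3^2-)/2 = 8.326 × 10^-4 mol
From the 2:1 ratio, n(Cu2+) in the aliquot = 2/1 × 8.326 × 10^-4 = 1.665 × 10^-3 mol
[Cu2+] = 1.665 × 10^-3 / 0.01017 = 0.1637 mol/L

0.1637 mol/L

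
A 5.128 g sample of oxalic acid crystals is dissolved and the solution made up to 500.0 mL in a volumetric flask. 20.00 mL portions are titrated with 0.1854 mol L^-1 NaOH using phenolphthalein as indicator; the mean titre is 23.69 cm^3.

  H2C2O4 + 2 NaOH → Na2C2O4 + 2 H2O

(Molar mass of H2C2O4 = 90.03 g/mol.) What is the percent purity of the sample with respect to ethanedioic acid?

n(NaOH) per titration = 0.02369 × 0.1854 = 4.392 × 10^-3 mol
From the 1:2 ratio, n(H2C2O4) in each aliquot = 1/2 × 4.392 × 10^-3 = 2.196 × 10^-3 mol
n(H2C2O4) in the whole flask = 2.196 × 10^-3 × 500.0/20.00 = 0.05490 mol
mass of H2C2O4 = 0.05490 × 90.03 = 4.943 g
% H2C2O4 = 4.943 / 5.128 × 100 = 96.39 %

96.39 %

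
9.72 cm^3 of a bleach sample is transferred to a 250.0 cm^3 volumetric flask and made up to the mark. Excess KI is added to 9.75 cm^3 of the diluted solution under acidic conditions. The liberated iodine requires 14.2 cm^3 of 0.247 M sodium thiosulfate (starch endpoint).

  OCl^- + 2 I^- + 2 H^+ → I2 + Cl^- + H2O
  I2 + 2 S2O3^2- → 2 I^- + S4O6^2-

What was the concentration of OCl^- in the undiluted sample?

4.63 M

n(S2O3^2-) = 0.0142 × 0.247 = 3.51 × 10^-3 mol
n(I2) = n(S2O3^2-)/2 = 1.75 × 10^-3 mol
n(OCl^-) in the aliquot = 1.75 × 10^-3 mol (1:1 ratio)
[OCl^-]_dilute = 1.75 × 10^-3 / 0.00975 = 0.180 mol/L
[OCl^-]_original = 0.180 × 250.0/9.72 = 4.63 mol/L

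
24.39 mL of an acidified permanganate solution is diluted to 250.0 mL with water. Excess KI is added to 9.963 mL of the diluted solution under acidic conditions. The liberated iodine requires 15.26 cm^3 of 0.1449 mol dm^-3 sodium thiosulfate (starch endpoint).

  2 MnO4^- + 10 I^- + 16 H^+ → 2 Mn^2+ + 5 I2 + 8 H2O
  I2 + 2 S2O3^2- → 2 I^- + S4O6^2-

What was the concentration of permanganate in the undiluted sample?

0.4550 mol/L

n(S2O3^2-) = 0.01526 × 0.1449 = 2.211 × 10^-3 mol
n(I2) = n(S2O3^2-)/2 = 1.106 × 10^-3 mol
From the 2:5 ratio, n(MnO4^-) in the aliquot = 2/5 × 1.106 × 10^-3 = 4.422 × 10^-4 mol
[MnO4^-]_dilute = 4.422 × 10^-4 / 0.009963 = 0.04439 mol/L
[MnO4^-]_original = 0.04439 × 250.0/24.39 = 0.4550 mol/L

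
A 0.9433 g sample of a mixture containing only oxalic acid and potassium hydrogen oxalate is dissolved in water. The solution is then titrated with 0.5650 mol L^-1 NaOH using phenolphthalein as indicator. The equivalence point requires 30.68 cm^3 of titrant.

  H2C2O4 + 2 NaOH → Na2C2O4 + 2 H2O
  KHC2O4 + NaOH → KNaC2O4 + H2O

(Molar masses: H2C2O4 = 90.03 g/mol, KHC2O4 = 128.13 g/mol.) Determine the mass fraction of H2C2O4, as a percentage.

n(NaOH) = 0.03068 × 0.5650 = 0.01733 mol
Let x = n(H2C2O4), y = n(KHC2O4).
Titrant: 2x + 1y = 0.01733;  mass: 90.03x + 128.13y = 0.9433
Solving, x = 7.687 × 10^-3 mol, y = 1.961 × 10^-3 mol
mass of H2C2O4 = 7.687 × 10^-3 × 90.03 = 0.6920 g
% H2C2O4 = 0.6920 / 0.9433 × 100 = 73.36 %

73.36 %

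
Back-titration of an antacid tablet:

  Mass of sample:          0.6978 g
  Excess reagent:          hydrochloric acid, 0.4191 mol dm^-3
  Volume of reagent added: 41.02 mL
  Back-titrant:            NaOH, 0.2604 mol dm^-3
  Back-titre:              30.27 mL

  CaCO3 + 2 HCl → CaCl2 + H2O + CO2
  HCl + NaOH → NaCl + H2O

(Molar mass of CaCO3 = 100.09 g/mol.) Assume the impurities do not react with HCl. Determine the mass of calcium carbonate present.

n(HCl) added = 0.04102 × 0.4191 = 0.01719 mol
n(NaOH) used in back-titration = 0.03027 × 0.2604 = 7.882 × 10^-3 mol
n(HCl) left over = 7.882 × 10^-3 mol (1:1 ratio)
n(HCl) consumed by analyte = 0.01719 − 7.882 × 10^-3 = 9.309 × 10^-3 mol
From the 1:2 ratio, n(CaCO3) = 1/2 × 9.309 × 10^-3 = 4.655 × 10^-3 mol
mass of CaCO3 = 4.655 × 10^-3 × 100.09 = 0.4659 g

0.4659 g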